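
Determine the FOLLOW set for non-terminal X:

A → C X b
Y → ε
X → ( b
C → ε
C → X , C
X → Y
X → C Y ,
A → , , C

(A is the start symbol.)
In A → C X b: X is followed by b, add FIRST(b) \ {ε} = { 'b' }
In C → X , C: X is followed by ',' C, add FIRST(',' C) \ {ε} = { ',' }

Taking the union: FOLLOW(X) = { ',', 'b' }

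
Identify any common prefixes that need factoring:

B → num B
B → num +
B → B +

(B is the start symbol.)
Left-factoring is needed when two productions for the same non-terminal
share a common prefix on the right-hand side.

Productions for B:
  B → num B
  B → num +
  B → B +

Found common prefix 'num' in productions for B

Answer: Yes, B has productions with common prefix 'num'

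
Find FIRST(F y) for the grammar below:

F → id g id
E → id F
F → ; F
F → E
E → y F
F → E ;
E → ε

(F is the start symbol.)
FIRST sets of the non-terminals involved (from the grammar, by fixed-point iteration):
  FIRST(F) = { ';', 'id', 'y', ε }

To compute FIRST(F y), process the symbols left to right:
Symbol F is a non-terminal. Add FIRST(F) \ {ε} = { ';', 'id', 'y' }
F is nullable (ε ∈ FIRST(F)), continue to the next symbol.
Symbol y is a terminal. Add 'y' and stop.
FIRST(F y) = { ';', 'id', 'y' }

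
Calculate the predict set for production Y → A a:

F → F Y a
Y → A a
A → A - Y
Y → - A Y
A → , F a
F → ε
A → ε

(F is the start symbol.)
{ ',', '-', 'a' }

PREDICT(Y → A a) = (FIRST(RHS) \ {ε}) ∪ (FOLLOW(Y) if ε ∈ FIRST(RHS), i.e. RHS ⇒* ε)
FIRST(A) = { ',', '-', ε }
FIRST(A a) = { ',', '-', 'a' }
ε ∉ FIRST(A a), so FOLLOW(Y) is not added.
PREDICT(Y → A a) = { ',', '-', 'a' }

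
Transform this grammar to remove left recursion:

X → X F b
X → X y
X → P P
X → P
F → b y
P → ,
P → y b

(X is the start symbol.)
X → P P X'
X → P X'
X' → F b X'
X' → y X'
X' → ε
F → b y
P → ,
P → y b

X is directly left-recursive. The standard transformation for
  A → A α₁ | ... | A α_m | β₁ | ... | β_n
is
  A  → β₁ A' | ... | β_n A'
  A' → α₁ A' | ... | α_m A' | ε

X → P P becomes X → P P X'
X → P becomes X → P X'
X → X F b becomes X' → F b X'
X → X y becomes X' → y X'
Add X' → ε

Productions for other non-terminals are unchanged:
  F → b y
  P → ,
  P → y b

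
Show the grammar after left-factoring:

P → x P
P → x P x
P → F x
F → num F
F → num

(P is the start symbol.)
P → x P P'
P' → ε
P' → x
P → F x
F → num F'
F' → F
F' → ε

Left-factoring transforms A → αβ₁ | αβ₂ into A → αA' and A' → β₁ | β₂
(α is the longest common prefix among the alternatives). Repeat until
no nonterminal has two alternatives with a common prefix.

Round 1: P has alternatives sharing prefix 'x P'. Introduce P': P → x P P'
  Add: P' → ε
  Add: P' → x

Round 2: F has alternatives sharing prefix 'num'. Introduce F': F → num F'
  Add: F' → F
  Add: F' → ε

No remaining common prefixes — done.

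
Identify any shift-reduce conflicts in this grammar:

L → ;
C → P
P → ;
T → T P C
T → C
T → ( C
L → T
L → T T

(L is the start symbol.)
Yes — I6: [L → T .] vs [P → . ;]; I8: [C → P .] vs [P → . ;]; I9: [L → T T .] vs [P → . ;]

Augment with L' → L and build the canonical LR(0) collection (I0 = CLOSURE({[L' → . L]}), then GOTO on every symbol after a dot until no new states appear). It has 13 states:
  I0: { [C → . P], [L → . ;], [L → . T T], [L → . T], [L' → . L], [P → . ;], [T → . ( C], [T → . C], [T → . T P C] }  — shift
  I1: { [C → . P], [P → . ;], [T → ( . C] }  — shift
  I2: { [L → ; .], [P → ; .] }  — 2 reduces
  I3: { [T → C .] }  — reduce
  I4: { [L' → L .] }  — accept
  I5: { [C → P .] }  — reduce
  I6: { [C → . P], [L → T . T], [L → T .], [P → . ;], [T → . ( C], [T → . C], [T → . T P C], [T → T . P C] }  — shift, reduce
  I7: { [P → ; .] }  — reduce
  I8: { [C → . P], [C → P .], [P → . ;], [T → T P . C] }  — shift, reduce
  I9: { [L → T T .], [P → . ;], [T → T . P C] }  — shift, reduce
  I10: { [C → . P], [P → . ;], [T → T P . C] }  — shift
  I11: { [T → T P C .] }  — reduce
  I12: { [T → ( C .] }  — reduce

I6 contains reduce item [L → T .] and shift items [P → . ;], [T → . ( C] — shift-reduce conflict.
I8 contains reduce item [C → P .] and shift item [P → . ;] — shift-reduce conflict.
I9 contains reduce item [L → T T .] and shift item [P → . ;] — shift-reduce conflict.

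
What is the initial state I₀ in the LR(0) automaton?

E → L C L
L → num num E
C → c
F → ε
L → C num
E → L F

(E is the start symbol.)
{ [C → . c], [E → . L C L], [E → . L F], [E' → . E], [L → . C num], [L → . num num E] }

First, augment the grammar with E' → E
I₀ = CLOSURE({ [E' → . E] }):
  [E' → . E] has the dot before E: add [E → . L C L], [E → . L F]
  [E → . L C L] has the dot before L: add [L → . num num E], [L → . C num]
  [L → . C num] has the dot before C: add [C → . c]
No further items can be added.

I₀ = { [C → . c], [E → . L C L], [E → . L F], [E' → . E], [L → . C num], [L → . num num E] }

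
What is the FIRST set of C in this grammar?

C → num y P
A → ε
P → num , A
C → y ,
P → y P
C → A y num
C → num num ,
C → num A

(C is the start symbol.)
To compute FIRST(C), examine every production with C on the left-hand side, reading each right-hand side left to right until a non-nullable symbol is reached.

FIRST sets of the other non-terminals involved (by the same procedure, iterated to a fixed point):
  FIRST(A) = { ε }

From C → num y P:
  - num is a terminal: add 'num' and stop
From C → y ,:
  - y is a terminal: add 'y' and stop
From C → A y num:
  - A is a non-terminal: add FIRST(A) \ {ε} = { }
    A is nullable, so continue to the next symbol
  - y is a terminal: add 'y' and stop
From C → num num ,:
  - num is a terminal: add 'num' and stop
From C → num A:
  - num is a terminal: add 'num' and stop

Collecting: FIRST(C) = { 'num', 'y' }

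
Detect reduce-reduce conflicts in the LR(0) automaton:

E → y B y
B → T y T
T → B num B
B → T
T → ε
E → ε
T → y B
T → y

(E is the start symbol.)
Yes — I5: [T → .] vs [T → y .]; I11: [B → T .] vs [B → T y T .]

A reduce-reduce conflict occurs when an LR(0) state has two complete items [A → α .] and [B → β .] — both call for a reduction, and with no lookahead the parser cannot choose between them.

Augment with E' → E and build the canonical LR(0) collection (I0 = CLOSURE({[E' → . E]}), then GOTO on every symbol after a dot until no new states appear). It has 13 states:
  I0: { [E → . y B y], [E → .], [E' → . E] }  — shift, reduce
  I1: { [E' → E .] }  — accept
  I2: { [B → . T y T], [B → . T], [E → y . B y], [T → . B num B], [T → . y B], [T → . y], [T → .] }  — shift, reduce
  I3: { [E → y B . y], [T → B . num B] }  — shift
  I4: { [B → T . y T], [B → T .] }  — shift, reduce
  I5: { [B → . T y T], [B → . T], [T → . B num B], [T → . y B], [T → . y], [T → .], [T → y . B], [T → y .] }  — shift, 2 reduces
  I6: { [T → B . num B], [T → y B .] }  — shift, reduce
  I7: { [B → . T y T], [B → . T], [T → . B num B], [T → . y B], [T → . y], [T → .], [T → B num . B] }  — shift, reduce
  I8: { [T → B . num B], [T → B num B .] }  — shift, reduce
  I9: { [B → . T y T], [B → . T], [B → T y . T], [T → . B num B], [T → . y B], [T → . y], [T → .] }  — shift, reduce
  I10: { [T → B . num B] }  — shift
  I11: { [B → T . y T], [B → T .], [B → T y T .] }  — shift, 2 reduces
  I12: { [E → y B y .] }  — reduce

I5 contains complete items [T → .], [T → y .] — reduce-reduce conflict.
I11 contains complete items [B → T .], [B → T y T .] — reduce-reduce conflict.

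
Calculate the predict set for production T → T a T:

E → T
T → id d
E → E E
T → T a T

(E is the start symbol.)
{ 'id' }

PREDICT(T → T a T) = (FIRST(RHS) \ {ε}) ∪ (FOLLOW(T) if ε ∈ FIRST(RHS), i.e. RHS ⇒* ε)
FIRST(T) = { 'id' }
FIRST(T a T) = { 'id' }
ε ∉ FIRST(T a T), so FOLLOW(T) is not added.
PREDICT(T → T a T) = { 'id' }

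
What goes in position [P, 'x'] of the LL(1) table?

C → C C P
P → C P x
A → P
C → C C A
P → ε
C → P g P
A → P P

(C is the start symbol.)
P → ε

To find M[P, 'x'], we find productions for P where 'x' is in the predict set (PREDICT(N → α) = (FIRST(α) \ {ε}) ∪ (FOLLOW(N) if α ⇒* ε)).

Relevant sets:
  FIRST(C) = { 'g' }
  FOLLOW(P) = { $, 'g', 'x' }

P → C P x: PREDICT = { 'g' }
P → ε: PREDICT = { $, 'g', 'x' }
  'x' is in predict set, so this production goes in M[P, 'x']

M[P, 'x'] = P → ε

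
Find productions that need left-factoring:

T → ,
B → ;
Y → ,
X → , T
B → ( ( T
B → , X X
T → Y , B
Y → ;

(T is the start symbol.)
No, left-factoring is not needed

Left-factoring is needed when two productions for the same non-terminal
share a common prefix on the right-hand side.

Productions for T:
  T → ,
  T → Y , B
Productions for B:
  B → ;
  B → ( ( T
  B → , X X
Productions for Y:
  Y → ,
  Y → ;

No common prefixes found.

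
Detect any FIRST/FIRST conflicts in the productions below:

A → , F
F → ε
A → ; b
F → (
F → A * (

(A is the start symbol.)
No FIRST/FIRST conflicts.

A FIRST/FIRST conflict occurs when two productions N → α and N → β for the same non-terminal have FIRST(α) ∩ FIRST(β) ≠ ∅ (with ε ∈ FIRST of a nullable right-hand side, so two nullable alternatives also conflict).

FIRST sets of the non-terminals at (or reachable through a nullable prefix from) the front of some alternative:
  FIRST(A) = { ',', ';' }

Productions for A:
  A → , F: FIRST = { ',' }
  A → ; b: FIRST = { ';' }
Productions for F:
  F → ε: FIRST = { ε }
  F → (: FIRST = { '(' }
  F → A * (: FIRST = { ',', ';' }

All alternatives of each non-terminal have pairwise disjoint FIRST sets.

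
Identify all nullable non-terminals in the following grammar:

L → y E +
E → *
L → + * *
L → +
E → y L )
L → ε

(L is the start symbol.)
{ 'L' }

A non-terminal is nullable if it can derive ε (the empty string): either it has an ε-production, or it has a production whose right-hand side consists entirely of nullable non-terminals.

ε-productions: L → ε
So L is immediately nullable.
No further non-terminal can be added: every production for the remaining non-terminals contains a terminal or a non-nullable non-terminal.
Nullable = { 'L' }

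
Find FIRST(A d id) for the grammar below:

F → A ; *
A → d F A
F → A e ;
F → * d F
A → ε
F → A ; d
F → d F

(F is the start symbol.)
{ 'd' }

FIRST sets of the non-terminals involved (from the grammar, by fixed-point iteration):
  FIRST(A) = { 'd', ε }

To compute FIRST(A d id), process the symbols left to right:
Symbol A is a non-terminal. Add FIRST(A) \ {ε} = { 'd' }
A is nullable (ε ∈ FIRST(A)), continue to the next symbol.
Symbol d is a terminal. Add 'd' and stop.
FIRST(A d id) = { 'd' }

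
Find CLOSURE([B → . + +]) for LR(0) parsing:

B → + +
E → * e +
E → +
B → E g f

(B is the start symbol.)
{ [B → . + +] }

To compute CLOSURE, for each item [A → α.Bβ] where B is a non-terminal, add [B → .γ] for all productions B → γ; repeat for the newly added items until nothing changes.

Start with: [B → . + +]
The dot precedes the terminal '+', so nothing is added.

CLOSURE = { [B → . + +] }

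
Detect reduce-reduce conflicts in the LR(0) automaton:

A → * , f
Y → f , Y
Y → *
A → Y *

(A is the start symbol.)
A reduce-reduce conflict occurs when an LR(0) state has two complete items [A → α .] and [B → β .] — both call for a reduction, and with no lookahead the parser cannot choose between them.

Augment with A' → A and build the canonical LR(0) collection (I0 = CLOSURE({[A' → . A]}), then GOTO on every symbol after a dot until no new states appear). It has 11 states:
  I0: { [A → . * , f], [A → . Y *], [A' → . A], [Y → . *], [Y → . f , Y] }  — shift
  I1: { [A → * . , f], [Y → * .] }  — shift, reduce
  I2: { [A' → A .] }  — accept
  I3: { [A → Y . *] }  — shift
  I4: { [Y → f . , Y] }  — shift
  I5: { [Y → . *], [Y → . f , Y], [Y → f , . Y] }  — shift
  I6: { [Y → * .] }  — reduce
  I7: { [Y → f , Y .] }  — reduce
  I8: { [A → Y * .] }  — reduce
  I9: { [A → * , . f] }  — shift
  I10: { [A → * , f .] }  — reduce

No state contains more than one complete item.

Answer: No reduce-reduce conflicts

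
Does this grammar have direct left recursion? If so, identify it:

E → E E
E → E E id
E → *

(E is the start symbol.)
E → E E: LEFT RECURSIVE (starts with E)
E → E E id: LEFT RECURSIVE (starts with E)
E → *: starts with '*'

The grammar has direct left recursion on: E.

Answer: Yes, E is left-recursive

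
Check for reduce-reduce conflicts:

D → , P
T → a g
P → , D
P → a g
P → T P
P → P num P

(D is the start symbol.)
Augment with D' → D and build the canonical LR(0) collection (I0 = CLOSURE({[D' → . D]}), then GOTO on every symbol after a dot until no new states appear). It has 12 states:
  I0: { [D → . , P], [D' → . D] }  — shift
  I1: { [D → , . P], [P → . , D], [P → . P num P], [P → . T P], [P → . a g], [T → . a g] }  — shift
  I2: { [D' → D .] }  — accept
  I3: { [D → . , P], [P → , . D] }  — shift
  I4: { [D → , P .], [P → P . num P] }  — shift, reduce
  I5: { [P → . , D], [P → . P num P], [P → . T P], [P → . a g], [P → T . P], [T → . a g] }  — shift
  I6: { [P → a . g], [T → a . g] }  — shift
  I7: { [P → a g .], [T → a g .] }  — 2 reduces
  I8: { [P → P . num P], [P → T P .] }  — shift, reduce
  I9: { [P → . , D], [P → . P num P], [P → . T P], [P → . a g], [P → P num . P], [T → . a g] }  — shift
  I10: { [P → P . num P], [P → P num P .] }  — shift, reduce
  I11: { [P → , D .] }  — reduce

I7 contains complete items [P → a g .], [T → a g .] — reduce-reduce conflict.

Answer: Yes — I7: [P → a g .] vs [T → a g .]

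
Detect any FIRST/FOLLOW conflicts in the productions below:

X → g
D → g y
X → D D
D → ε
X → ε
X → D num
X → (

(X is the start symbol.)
Nullable non-terminals: D, X.
FIRST sets used below: FIRST(D) = { 'g', ε }

D: nullable alternative(s) D → ε; FOLLOW(D) = { $, 'g', 'num' }
  D → g y: FIRST \ {ε} = { 'g' } — overlaps FOLLOW(D) on { 'g' }: CONFLICT
  D → ε: FIRST \ {ε} = { } — this is the only nullable alternative, skip

X: nullable alternative(s) X → D D, X → ε; FOLLOW(X) = { $ }
  X → g: FIRST \ {ε} = { 'g' } — disjoint from FOLLOW(X)
  X → D D: FIRST \ {ε} = { 'g' } — disjoint from FOLLOW(X)
  X → ε: FIRST \ {ε} = { } — disjoint from FOLLOW(X)
  X → D num: FIRST \ {ε} = { 'g', 'num' } — disjoint from FOLLOW(X)
  X → (: FIRST \ {ε} = { '(' } — disjoint from FOLLOW(X)

So the grammar has 1 FIRST/FOLLOW conflict (marked CONFLICT above).

Answer: Yes. D → g y with FOLLOW(D) on { 'g' }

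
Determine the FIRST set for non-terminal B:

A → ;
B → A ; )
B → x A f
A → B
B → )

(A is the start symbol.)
{ ')', ';', 'x' }

To compute FIRST(B), examine every production with B on the left-hand side, reading each right-hand side left to right until a non-nullable symbol is reached.

FIRST sets of the other non-terminals involved (by the same procedure, iterated to a fixed point):
  FIRST(A) = { ')', ';', 'x' }

From B → A ; ):
  - A is a non-terminal: add FIRST(A) \ {ε} = { ')', ';', 'x' }
    A is not nullable, so stop
From B → x A f:
  - x is a terminal: add 'x' and stop
From B → ):
  - ')' is a terminal: add ')' and stop

Collecting: FIRST(B) = { ')', ';', 'x' }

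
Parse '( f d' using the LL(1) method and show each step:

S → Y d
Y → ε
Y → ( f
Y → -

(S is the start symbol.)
Stack is shown with the top on the left.

Stack    Input    Action
------------------------
S $      ( f d $  output S → Y d
Y d $    ( f d $  output Y → ( f
( f d $  ( f d $  match '('
f d $    f d $    match 'f'
d $      d $      match 'd'
$        $        accept

The string is accepted.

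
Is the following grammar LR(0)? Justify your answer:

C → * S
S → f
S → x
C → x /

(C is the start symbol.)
Yes, the grammar is LR(0)

Augment with C' → C and build the canonical LR(0) collection (I0 = CLOSURE({[C' → . C]}), then GOTO on every symbol after a dot until no new states appear). It has 8 states:
  I0: { [C → . * S], [C → . x /], [C' → . C] }  — shift
  I1: { [C → * . S], [S → . f], [S → . x] }  — shift
  I2: { [C' → C .] }  — accept
  I3: { [C → x . /] }  — shift
  I4: { [C → x / .] }  — reduce
  I5: { [C → * S .] }  — reduce
  I6: { [S → f .] }  — reduce
  I7: { [S → x .] }  — reduce

Every state is either a pure shift/goto state or contains exactly one complete item and nothing to shift — no conflicts. The grammar is LR(0).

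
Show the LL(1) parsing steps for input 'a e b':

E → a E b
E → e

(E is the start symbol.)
Stack is shown with the top on the left.

Stack    Input    Action
------------------------
E $      a e b $  output E → a E b
a E b $  a e b $  match 'a'
E b $    e b $    output E → e
e b $    e b $    match 'e'
b $      b $      match 'b'
$        $        accept

The string is accepted.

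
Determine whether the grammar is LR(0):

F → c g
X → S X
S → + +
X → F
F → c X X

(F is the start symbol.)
Yes, the grammar is LR(0)

Augment with F' → F and build the canonical LR(0) collection (I0 = CLOSURE({[F' → . F]}), then GOTO on every symbol after a dot until no new states appear). It has 11 states:
  I0: { [F → . c X X], [F → . c g], [F' → . F] }  — shift
  I1: { [F' → F .] }  — accept
  I2: { [F → . c X X], [F → . c g], [F → c . X X], [F → c . g], [S → . + +], [X → . F], [X → . S X] }  — shift
  I3: { [S → + . +] }  — shift
  I4: { [X → F .] }  — reduce
  I5: { [F → . c X X], [F → . c g], [S → . + +], [X → . F], [X → . S X], [X → S . X] }  — shift
  I6: { [F → . c X X], [F → . c g], [F → c X . X], [S → . + +], [X → . F], [X → . S X] }  — shift
  I7: { [F → c g .] }  — reduce
  I8: { [F → c X X .] }  — reduce
  I9: { [X → S X .] }  — reduce
  I10: { [S → + + .] }  — reduce

Every state is either a pure shift/goto state or contains exactly one complete item and nothing to shift — no conflicts. The grammar is LR(0).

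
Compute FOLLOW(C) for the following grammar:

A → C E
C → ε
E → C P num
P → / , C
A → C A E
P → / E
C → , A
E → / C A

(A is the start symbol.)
In A → C E: C is followed by E, add FIRST(E) \ {ε} = { ',', '/' }
In E → C P num: C is followed by P num, add FIRST(P num) \ {ε} = { '/' }
In P → / , C: C is at the end, add FOLLOW(P)
In A → C A E: C is followed by A E, add FIRST(A E) \ {ε} = { ',', '/' }
In E → / C A: C is followed by A, add FIRST(A) \ {ε} = { ',', '/' }

The FOLLOW sets referred to above (computed the same way, to a fixed point):
  FOLLOW(P) = { 'num' }

Taking the union: FOLLOW(C) = { ',', '/', 'num' }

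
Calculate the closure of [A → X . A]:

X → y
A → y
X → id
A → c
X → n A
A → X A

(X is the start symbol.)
Start with: [A → X . A]
  [A → X . A] has the dot before A: add [A → . y], [A → . c], [A → . X A]
  [A → . X A] has the dot before X: add [X → . y], [X → . id], [X → . n A]
No further items can be added.

CLOSURE = { [A → . X A], [A → . c], [A → . y], [A → X . A], [X → . id], [X → . n A], [X → . y] }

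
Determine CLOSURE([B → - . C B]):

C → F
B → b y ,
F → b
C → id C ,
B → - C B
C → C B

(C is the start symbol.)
To compute CLOSURE, for each item [A → α.Bβ] where B is a non-terminal, add [B → .γ] for all productions B → γ; repeat for the newly added items until nothing changes.

Start with: [B → - . C B]
  [B → - . C B] has the dot before C: add [C → . F], [C → . id C ,], [C → . C B]
  [C → . F] has the dot before F: add [F → . b]
No further items can be added.

CLOSURE = { [B → - . C B], [C → . C B], [C → . F], [C → . id C ,], [F → . b] }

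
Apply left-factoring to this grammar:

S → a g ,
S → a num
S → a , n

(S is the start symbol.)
S → a S'
S' → g ,
S' → num
S' → , n

Left-factoring transforms A → αβ₁ | αβ₂ into A → αA' and A' → β₁ | β₂
(α is the longest common prefix among the alternatives). Repeat until
no nonterminal has two alternatives with a common prefix.

Round 1: S has alternatives sharing prefix 'a'. Introduce S': S → a S'
  Add: S' → g ,
  Add: S' → num
  Add: S' → , n

No remaining common prefixes — done.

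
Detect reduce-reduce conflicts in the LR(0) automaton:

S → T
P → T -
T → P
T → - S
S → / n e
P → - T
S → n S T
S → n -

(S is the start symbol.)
Yes — I12: [P → - T .] vs [S → T .]

A reduce-reduce conflict occurs when an LR(0) state has two complete items [A → α .] and [B → β .] — both call for a reduction, and with no lookahead the parser cannot choose between them.

Augment with S' → S and build the canonical LR(0) collection (I0 = CLOSURE({[S' → . S]}), then GOTO on every symbol after a dot until no new states appear). It has 15 states:
  I0: { [P → . - T], [P → . T -], [S → . / n e], [S → . T], [S → . n -], [S → . n S T], [S' → . S], [T → . - S], [T → . P] }  — shift
  I1: { [P → - . T], [P → . - T], [P → . T -], [S → . / n e], [S → . T], [S → . n -], [S → . n S T], [T → - . S], [T → . - S], [T → . P] }  — shift
  I2: { [S → / . n e] }  — shift
  I3: { [T → P .] }  — reduce
  I4: { [S' → S .] }  — accept
  I5: { [P → T . -], [S → T .] }  — shift, reduce
  I6: { [P → . - T], [P → . T -], [S → . / n e], [S → . T], [S → . n -], [S → . n S T], [S → n . -], [S → n . S T], [T → . - S], [T → . P] }  — shift
  I7: { [P → - . T], [P → . - T], [P → . T -], [S → . / n e], [S → . T], [S → . n -], [S → . n S T], [S → n - .], [T → - . S], [T → . - S], [T → . P] }  — shift, reduce
  I8: { [P → . - T], [P → . T -], [S → n S . T], [T → . - S], [T → . P] }  — shift
  I9: { [P → T . -], [S → n S T .] }  — shift, reduce
  I10: { [P → T - .] }  — reduce
  I11: { [T → - S .] }  — reduce
  I12: { [P → - T .], [P → T . -], [S → T .] }  — shift, 2 reduces
  I13: { [S → / n . e] }  — shift
  I14: { [S → / n e .] }  — reduce

I12 contains complete items [P → - T .], [S → T .] — reduce-reduce conflict.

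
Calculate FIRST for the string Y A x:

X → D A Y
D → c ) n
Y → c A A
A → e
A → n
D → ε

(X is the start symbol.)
FIRST sets of the non-terminals involved (from the grammar, by fixed-point iteration):
  FIRST(Y) = { 'c' }

To compute FIRST(Y A x), process the symbols left to right:
Symbol Y is a non-terminal. Add FIRST(Y) \ {ε} = { 'c' }
Y is not nullable (ε ∉ FIRST(Y)), so stop here.
FIRST(Y A x) = { 'c' }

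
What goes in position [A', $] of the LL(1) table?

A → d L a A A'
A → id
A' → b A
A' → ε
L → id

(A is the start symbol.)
To find M[A', $], we find productions for A' where $ is in the predict set (PREDICT(N → α) = (FIRST(α) \ {ε}) ∪ (FOLLOW(N) if α ⇒* ε)).

Relevant sets:
  FOLLOW(A') = { $, 'b' }

A' → b A: PREDICT = { 'b' }
A' → ε: PREDICT = { $, 'b' }
  $ is in predict set, so this production goes in M[A', $]

M[A', $] = A' → ε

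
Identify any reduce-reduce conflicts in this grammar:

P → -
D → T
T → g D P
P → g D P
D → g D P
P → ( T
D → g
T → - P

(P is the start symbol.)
Augment with P' → P and build the canonical LR(0) collection (I0 = CLOSURE({[P' → . P]}), then GOTO on every symbol after a dot until no new states appear). It has 17 states:
  I0: { [P → . ( T], [P → . -], [P → . g D P], [P' → . P] }  — shift
  I1: { [P → ( . T], [T → . - P], [T → . g D P] }  — shift
  I2: { [P → - .] }  — reduce
  I3: { [P' → P .] }  — accept
  I4: { [D → . T], [D → . g D P], [D → . g], [P → g . D P], [T → . - P], [T → . g D P] }  — shift
  I5: { [P → . ( T], [P → . -], [P → . g D P], [T → - . P] }  — shift
  I6: { [P → . ( T], [P → . -], [P → . g D P], [P → g D . P] }  — shift
  I7: { [D → T .] }  — reduce
  I8: { [D → . T], [D → . g D P], [D → . g], [D → g . D P], [D → g .], [T → . - P], [T → . g D P], [T → g . D P] }  — shift, reduce
  I9: { [D → g D . P], [P → . ( T], [P → . -], [P → . g D P], [T → g D . P] }  — shift
  I10: { [D → g D P .], [T → g D P .] }  — 2 reduces
  I11: { [P → g D P .] }  — reduce
  I12: { [T → - P .] }  — reduce
  I13: { [P → ( T .] }  — reduce
  I14: { [D → . T], [D → . g D P], [D → . g], [T → . - P], [T → . g D P], [T → g . D P] }  — shift
  I15: { [P → . ( T], [P → . -], [P → . g D P], [T → g D . P] }  — shift
  I16: { [T → g D P .] }  — reduce

I10 contains complete items [D → g D P .], [T → g D P .] — reduce-reduce conflict.

Answer: Yes — I10: [D → g D P .] vs [T → g D P .]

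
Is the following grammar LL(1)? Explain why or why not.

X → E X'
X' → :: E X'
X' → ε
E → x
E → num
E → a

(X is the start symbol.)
Yes, the grammar is LL(1).

Relevant sets:
  FOLLOW(X') = { $ }

For X':
  PREDICT(X' → :: E X') = { '::' }
  PREDICT(X' → ε) = { $ }
For E:
  PREDICT(E → x) = { 'x' }
  PREDICT(E → num) = { 'num' }
  PREDICT(E → a) = { 'a' }
X has a single production, so nothing to check there.

All predict sets are disjoint. The grammar IS LL(1).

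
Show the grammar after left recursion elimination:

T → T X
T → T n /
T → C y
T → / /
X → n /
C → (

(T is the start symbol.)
T → C y T'
T → / / T'
T' → X T'
T' → n / T'
T' → ε
X → n /
C → (

T is directly left-recursive. The standard transformation for
  A → A α₁ | ... | A α_m | β₁ | ... | β_n
is
  A  → β₁ A' | ... | β_n A'
  A' → α₁ A' | ... | α_m A' | ε

T → C y becomes T → C y T'
T → / / becomes T → / / T'
T → T X becomes T' → X T'
T → T n / becomes T' → n / T'
Add T' → ε

Productions for other non-terminals are unchanged:
  X → n /
  C → (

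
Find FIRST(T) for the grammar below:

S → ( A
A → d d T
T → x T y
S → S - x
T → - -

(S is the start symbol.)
{ '-', 'x' }

From T → x T y:
  - x is a terminal: add 'x' and stop
From T → - -:
  - '-' is a terminal: add '-' and stop

Collecting: FIRST(T) = { '-', 'x' }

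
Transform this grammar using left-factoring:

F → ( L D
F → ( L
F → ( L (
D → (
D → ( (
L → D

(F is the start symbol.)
Left-factoring transforms A → αβ₁ | αβ₂ into A → αA' and A' → β₁ | β₂
(α is the longest common prefix among the alternatives). Repeat until
no nonterminal has two alternatives with a common prefix.

Round 1: F has alternatives sharing prefix '( L'. Introduce F': F → ( L F'
  Add: F' → D
  Add: F' → ε
  Add: F' → (

Round 2: D has alternatives sharing prefix '('. Introduce D': D → ( D'
  Add: D' → ε
  Add: D' → (

No remaining common prefixes — done.

Resulting grammar:
F → ( L F'
F' → D
F' → ε
F' → (
D → ( D'
D' → ε
D' → (
L → D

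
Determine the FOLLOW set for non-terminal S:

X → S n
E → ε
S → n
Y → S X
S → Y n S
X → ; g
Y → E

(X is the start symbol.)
To compute FOLLOW(S), find every occurrence of S on a right-hand side N → α S β: add FIRST(β) \ {ε}, and if β is empty or nullable also add FOLLOW(N). Iterate to a fixed point.

In X → S n: S is followed by n, add FIRST(n) \ {ε} = { 'n' }
In Y → S X: S is followed by X, add FIRST(X) \ {ε} = { ';', 'n' }
In S → Y n S: S is at the end; this adds FOLLOW(S) to itself — nothing new

Taking the union: FOLLOW(S) = { ';', 'n' }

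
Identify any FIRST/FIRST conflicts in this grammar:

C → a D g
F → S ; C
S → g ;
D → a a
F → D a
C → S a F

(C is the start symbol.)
A FIRST/FIRST conflict occurs when two productions N → α and N → β for the same non-terminal have FIRST(α) ∩ FIRST(β) ≠ ∅ (with ε ∈ FIRST of a nullable right-hand side, so two nullable alternatives also conflict).

FIRST sets of the non-terminals at (or reachable through a nullable prefix from) the front of some alternative:
  FIRST(S) = { 'g' }
  FIRST(D) = { 'a' }

Productions for C:
  C → a D g: FIRST = { 'a' }
  C → S a F: FIRST = { 'g' }
Productions for F:
  F → S ; C: FIRST = { 'g' }
  F → D a: FIRST = { 'a' }
S, D have only one production, so no FIRST/FIRST conflict is possible there.

All alternatives of each non-terminal have pairwise disjoint FIRST sets.

Answer: No FIRST/FIRST conflicts.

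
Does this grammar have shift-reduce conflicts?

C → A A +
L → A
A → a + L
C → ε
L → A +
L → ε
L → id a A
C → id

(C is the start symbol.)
Yes — I0: [C → .] vs [A → . a + L]; I5: [L → .] vs [A → . a + L]; I6: [L → A .] vs [L → A . +]

A shift-reduce conflict occurs when an LR(0) state has both:
  - a complete (reduce) item [A → α .] (dot at the end), and
  - a shift item [B → β . c γ] (dot before a terminal).

Augment with C' → C and build the canonical LR(0) collection (I0 = CLOSURE({[C' → . C]}), then GOTO on every symbol after a dot until no new states appear). It has 14 states:
  I0: { [A → . a + L], [C → . A A +], [C → . id], [C → .], [C' → . C] }  — shift, reduce
  I1: { [A → . a + L], [C → A . A +] }  — shift
  I2: { [C' → C .] }  — accept
  I3: { [A → a . + L] }  — shift
  I4: { [C → id .] }  — reduce
  I5: { [A → . a + L], [A → a + . L], [L → . A +], [L → . A], [L → . id a A], [L → .] }  — shift, reduce
  I6: { [L → A . +], [L → A .] }  — shift, reduce
  I7: { [A → a + L .] }  — reduce
  I8: { [L → id . a A] }  — shift
  I9: { [A → . a + L], [L → id a . A] }  — shift
  I10: { [L → id a A .] }  — reduce
  I11: { [L → A + .] }  — reduce
  I12: { [C → A A . +] }  — shift
  I13: { [C → A A + .] }  — reduce

I0 contains reduce item [C → .] and shift items [A → . a + L], [C → . id] — shift-reduce conflict.
I5 contains reduce item [L → .] and shift items [A → . a + L], [L → . id a A] — shift-reduce conflict.
I6 contains reduce item [L → A .] and shift item [L → A . +] — shift-reduce conflict.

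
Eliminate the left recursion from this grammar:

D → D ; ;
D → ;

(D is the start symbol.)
D is directly left-recursive. The standard transformation for
  A → A α₁ | ... | A α_m | β₁ | ... | β_n
is
  A  → β₁ A' | ... | β_n A'
  A' → α₁ A' | ... | α_m A' | ε

D → ; becomes D → ; D'
D → D ; ; becomes D' → ; ; D'
Add D' → ε

Resulting grammar:
D → ; D'
D' → ; ; D'
D' → ε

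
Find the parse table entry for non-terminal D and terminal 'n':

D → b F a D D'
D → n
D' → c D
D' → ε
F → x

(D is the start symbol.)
D → n

To find M[D, 'n'], we find productions for D where 'n' is in the predict set (PREDICT(N → α) = (FIRST(α) \ {ε}) ∪ (FOLLOW(N) if α ⇒* ε)).

D → b F a D D': PREDICT = { 'b' }
D → n: PREDICT = { 'n' }
  'n' is in predict set, so this production goes in M[D, 'n']

M[D, 'n'] = D → n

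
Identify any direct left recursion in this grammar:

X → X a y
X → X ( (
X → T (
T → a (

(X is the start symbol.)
Yes, X is left-recursive

Direct left recursion occurs when N → N α for some non-terminal N (the right-hand side begins with the left-hand side itself).

X → X a y: LEFT RECURSIVE (starts with X)
X → X ( (: LEFT RECURSIVE (starts with X)
X → T (: starts with T
T → a (: starts with a

The grammar has direct left recursion on: X.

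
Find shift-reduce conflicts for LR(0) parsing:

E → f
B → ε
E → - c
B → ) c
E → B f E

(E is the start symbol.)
Yes — I0: [B → .] vs [B → . ) c]; I6: [B → .] vs [B → . ) c]

Augment with E' → E and build the canonical LR(0) collection (I0 = CLOSURE({[E' → . E]}), then GOTO on every symbol after a dot until no new states appear). It has 10 states:
  I0: { [B → . ) c], [B → .], [E → . - c], [E → . B f E], [E → . f], [E' → . E] }  — shift, reduce
  I1: { [B → ) . c] }  — shift
  I2: { [E → - . c] }  — shift
  I3: { [E → B . f E] }  — shift
  I4: { [E' → E .] }  — accept
  I5: { [E → f .] }  — reduce
  I6: { [B → . ) c], [B → .], [E → . - c], [E → . B f E], [E → . f], [E → B f . E] }  — shift, reduce
  I7: { [E → B f E .] }  — reduce
  I8: { [E → - c .] }  — reduce
  I9: { [B → ) c .] }  — reduce

I0 contains reduce item [B → .] and shift items [B → . ) c], [E → . - c], [E → . f] — shift-reduce conflict.
I6 contains reduce item [B → .] and shift items [B → . ) c], [E → . - c], [E → . f] — shift-reduce conflict.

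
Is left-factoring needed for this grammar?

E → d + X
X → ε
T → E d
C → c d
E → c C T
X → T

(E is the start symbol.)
Left-factoring is needed when two productions for the same non-terminal
share a common prefix on the right-hand side.

Productions for E:
  E → d + X
  E → c C T
Productions for X:
  X → ε
  X → T

No common prefixes found.

Answer: No, left-factoring is not needed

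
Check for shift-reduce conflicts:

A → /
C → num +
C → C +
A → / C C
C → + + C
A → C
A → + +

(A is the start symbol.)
Yes — I2: [A → / .] vs [C → . + + C]; I4: [A → C .] vs [C → C . +]; I10: [C → C + .] vs [C → + . + C]; I11: [A → / C C .] vs [C → C . +]; I13: [C → + + C .] vs [C → C . +]; I14: [A → + + .] vs [C → . + + C]

A shift-reduce conflict occurs when an LR(0) state has both:
  - a complete (reduce) item [A → α .] (dot at the end), and
  - a shift item [B → β . c γ] (dot before a terminal).

Augment with A' → A and build the canonical LR(0) collection (I0 = CLOSURE({[A' → . A]}), then GOTO on every symbol after a dot until no new states appear). It has 15 states:
  I0: { [A → . + +], [A → . / C C], [A → . /], [A → . C], [A' → . A], [C → . + + C], [C → . C +], [C → . num +] }  — shift
  I1: { [A → + . +], [C → + . + C] }  — shift
  I2: { [A → / . C C], [A → / .], [C → . + + C], [C → . C +], [C → . num +] }  — shift, reduce
  I3: { [A' → A .] }  — accept
  I4: { [A → C .], [C → C . +] }  — shift, reduce
  I5: { [C → num . +] }  — shift
  I6: { [C → num + .] }  — reduce
  I7: { [C → C + .] }  — reduce
  I8: { [C → + . + C] }  — shift
  I9: { [A → / C . C], [C → . + + C], [C → . C +], [C → . num +], [C → C . +] }  — shift
  I10: { [C → + . + C], [C → C + .] }  — shift, reduce
  I11: { [A → / C C .], [C → C . +] }  — shift, reduce
  I12: { [C → + + . C], [C → . + + C], [C → . C +], [C → . num +] }  — shift
  I13: { [C → + + C .], [C → C . +] }  — shift, reduce
  I14: { [A → + + .], [C → + + . C], [C → . + + C], [C → . C +], [C → . num +] }  — shift, reduce

I2 contains reduce item [A → / .] and shift items [C → . + + C], [C → . num +] — shift-reduce conflict.
I4 contains reduce item [A → C .] and shift item [C → C . +] — shift-reduce conflict.
I10 contains reduce item [C → C + .] and shift item [C → + . + C] — shift-reduce conflict.
I11 contains reduce item [A → / C C .] and shift item [C → C . +] — shift-reduce conflict.
I13 contains reduce item [C → + + C .] and shift item [C → C . +] — shift-reduce conflict.
I14 contains reduce item [A → + + .] and shift items [C → . + + C], [C → . num +] — shift-reduce conflict.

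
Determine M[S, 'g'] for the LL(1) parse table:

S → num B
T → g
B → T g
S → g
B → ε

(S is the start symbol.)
S → g

To find M[S, 'g'], we find productions for S where 'g' is in the predict set (PREDICT(N → α) = (FIRST(α) \ {ε}) ∪ (FOLLOW(N) if α ⇒* ε)).

S → num B: PREDICT = { 'num' }
S → g: PREDICT = { 'g' }
  'g' is in predict set, so this production goes in M[S, 'g']

M[S, 'g'] = S → g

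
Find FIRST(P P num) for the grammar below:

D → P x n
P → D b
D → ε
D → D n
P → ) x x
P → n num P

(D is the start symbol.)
FIRST sets of the non-terminals involved (from the grammar, by fixed-point iteration):
  FIRST(P) = { ')', 'b', 'n' }

To compute FIRST(P P num), process the symbols left to right:
Symbol P is a non-terminal. Add FIRST(P) \ {ε} = { ')', 'b', 'n' }
P is not nullable (ε ∉ FIRST(P)), so stop here.
FIRST(P P num) = { ')', 'b', 'n' }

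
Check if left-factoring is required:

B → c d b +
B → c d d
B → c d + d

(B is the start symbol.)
Left-factoring is needed when two productions for the same non-terminal
share a common prefix on the right-hand side.

Productions for B:
  B → c d b +
  B → c d d
  B → c d + d

Found common prefix 'c d' in productions for B

Answer: Yes, B has productions with common prefix 'c d'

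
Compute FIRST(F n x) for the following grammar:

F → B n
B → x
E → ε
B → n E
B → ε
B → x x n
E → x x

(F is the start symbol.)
{ 'n', 'x' }

FIRST sets of the non-terminals involved (from the grammar, by fixed-point iteration):
  FIRST(F) = { 'n', 'x' }

To compute FIRST(F n x), process the symbols left to right:
Symbol F is a non-terminal. Add FIRST(F) \ {ε} = { 'n', 'x' }
F is not nullable (ε ∉ FIRST(F)), so stop here.
FIRST(F n x) = { 'n', 'x' }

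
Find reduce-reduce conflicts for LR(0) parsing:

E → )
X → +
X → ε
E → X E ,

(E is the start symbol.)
Augment with E' → E and build the canonical LR(0) collection (I0 = CLOSURE({[E' → . E]}), then GOTO on every symbol after a dot until no new states appear). It has 7 states:
  I0: { [E → . )], [E → . X E ,], [E' → . E], [X → . +], [X → .] }  — shift, reduce
  I1: { [E → ) .] }  — reduce
  I2: { [X → + .] }  — reduce
  I3: { [E' → E .] }  — accept
  I4: { [E → . )], [E → . X E ,], [E → X . E ,], [X → . +], [X → .] }  — shift, reduce
  I5: { [E → X E . ,] }  — shift
  I6: { [E → X E , .] }  — reduce

No state contains more than one complete item.

Answer: No reduce-reduce conflicts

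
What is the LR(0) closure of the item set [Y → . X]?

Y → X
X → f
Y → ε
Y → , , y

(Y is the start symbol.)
{ [X → . f], [Y → . X] }

To compute CLOSURE, for each item [A → α.Bβ] where B is a non-terminal, add [B → .γ] for all productions B → γ; repeat for the newly added items until nothing changes.

Start with: [Y → . X]
  [Y → . X] has the dot before X: add [X → . f]
No further items can be added.

CLOSURE = { [X → . f], [Y → . X] }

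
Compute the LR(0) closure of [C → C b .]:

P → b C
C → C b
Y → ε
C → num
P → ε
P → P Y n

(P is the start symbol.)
Start with: [C → C b .]
The dot is at the end, so nothing is added.

CLOSURE = { [C → C b .] }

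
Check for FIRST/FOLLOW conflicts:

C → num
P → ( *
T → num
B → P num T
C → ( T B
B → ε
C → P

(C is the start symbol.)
A FIRST/FOLLOW conflict occurs when a non-terminal N has a nullable alternative N → β (β ⇒* ε) and another alternative N → α with FIRST(α) ∩ FOLLOW(N) ≠ ∅: on such a lookahead the parser cannot decide between expanding α and letting N vanish via β.

Nullable non-terminals: B.
FIRST sets used below: FIRST(P) = { '(' }

B: nullable alternative(s) B → ε; FOLLOW(B) = { $ }
  B → P num T: FIRST \ {ε} = { '(' } — disjoint from FOLLOW(B)
  B → ε: FIRST \ {ε} = { } — this is the only nullable alternative, skip

C, P, T have no nullable alternative, so no FIRST/FOLLOW check is needed there.

No FIRST/FOLLOW conflicts found.

Answer: No FIRST/FOLLOW conflicts.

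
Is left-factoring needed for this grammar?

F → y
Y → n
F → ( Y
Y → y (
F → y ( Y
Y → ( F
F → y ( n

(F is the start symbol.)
Left-factoring is needed when two productions for the same non-terminal
share a common prefix on the right-hand side.

Productions for F:
  F → y
  F → ( Y
  F → y ( Y
  F → y ( n
Productions for Y:
  Y → n
  Y → y (
  Y → ( F

Found common prefix 'y' in productions for F

Answer: Yes, F has productions with common prefix 'y'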